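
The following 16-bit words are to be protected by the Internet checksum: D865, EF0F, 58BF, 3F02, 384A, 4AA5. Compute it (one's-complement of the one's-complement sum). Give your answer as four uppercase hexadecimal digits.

1DD9

One's-complement addition (fold any carry out of bit 15 back into bit 0):
  0xD865 + 0xEF0F = 0x1C774 → wrap carry → 0xC775
  0xC775 + 0x58BF = 0x12034 → wrap carry → 0x2035
  0x2035 + 0x3F02 = 0x05F37
  0x5F37 + 0x384A = 0x09781
  0x9781 + 0x4AA5 = 0x0E226
One's-complement sum = 0xE226.
Checksum = ~0xE226 & 0xFFFF = 0x1DD9.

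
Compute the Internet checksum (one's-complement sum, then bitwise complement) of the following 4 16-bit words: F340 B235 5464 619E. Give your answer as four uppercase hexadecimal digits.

One's-complement addition (fold any carry out of bit 15 back into bit 0):
  0xF340 + 0xB235 = 0x1A575 → wrap carry → 0xA576
  0xA576 + 0x5464 = 0x0F9DA
  0xF9DA + 0x619E = 0x15B78 → wrap carry → 0x5B79
One's-complement sum = 0x5B79.
Checksum = ~0x5B79 & 0xFFFF = 0xA486.

A486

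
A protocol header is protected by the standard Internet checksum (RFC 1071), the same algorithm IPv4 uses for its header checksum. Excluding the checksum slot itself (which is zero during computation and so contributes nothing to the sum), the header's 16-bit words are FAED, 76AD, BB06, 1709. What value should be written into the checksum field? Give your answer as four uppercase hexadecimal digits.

BC54

One's-complement addition (fold any carry out of bit 15 back into bit 0):
  0xFAED + 0x76AD = 0x1719A → wrap carry → 0x719B
  0x719B + 0xBB06 = 0x12CA1 → wrap carry → 0x2CA2
  0x2CA2 + 0x1709 = 0x043AB
One's-complement sum = 0x43AB.
Checksum = ~0x43AB & 0xFFFF = 0xBC54.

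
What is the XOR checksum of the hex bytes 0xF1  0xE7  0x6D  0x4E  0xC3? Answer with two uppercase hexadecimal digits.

XOR the bytes together:
  start with 0xF1
  0xF1 ⊕ 0xE7 = 0x16
  0x16 ⊕ 0x6D = 0x7B
  0x7B ⊕ 0x4E = 0x35
  0x35 ⊕ 0xC3 = 0xF6

F6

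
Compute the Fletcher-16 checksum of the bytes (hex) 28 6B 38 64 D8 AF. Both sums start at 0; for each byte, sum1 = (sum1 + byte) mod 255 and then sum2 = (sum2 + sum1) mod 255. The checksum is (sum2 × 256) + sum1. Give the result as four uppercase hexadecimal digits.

Running sums (mod 255):
  after byte 0 (28): sum1=40, sum2=40
  after byte 1 (6B): sum1=147, sum2=187
  after byte 2 (38): sum1=203, sum2=135
  after byte 3 (64): sum1=48, sum2=183
  after byte 4 (D8): sum1=9, sum2=192
  after byte 5 (AF): sum1=184, sum2=121
Checksum = sum2·256 + sum1 = 121·256 + 184 = 31160 = 0x79B8.

79B8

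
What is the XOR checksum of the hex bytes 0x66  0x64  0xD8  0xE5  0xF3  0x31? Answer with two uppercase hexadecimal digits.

XOR the bytes together:
  start with 0x66
  0x66 ⊕ 0x64 = 0x02
  0x02 ⊕ 0xD8 = 0xDA
  0xDA ⊕ 0xE5 = 0x3F
  0x3F ⊕ 0xF3 = 0xCC
  0xCC ⊕ 0x31 = 0xFD

FD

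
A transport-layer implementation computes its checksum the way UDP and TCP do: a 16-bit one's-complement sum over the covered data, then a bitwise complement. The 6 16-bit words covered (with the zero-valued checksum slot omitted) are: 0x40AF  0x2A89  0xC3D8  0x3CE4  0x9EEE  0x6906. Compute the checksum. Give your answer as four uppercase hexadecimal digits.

One's-complement addition (fold any carry out of bit 15 back into bit 0):
  0x40AF + 0x2A89 = 0x06B38
  0x6B38 + 0xC3D8 = 0x12F10 → wrap carry → 0x2F11
  0x2F11 + 0x3CE4 = 0x06BF5
  0x6BF5 + 0x9EEE = 0x10AE3 → wrap carry → 0x0AE4
  0x0AE4 + 0x6906 = 0x073EA
One's-complement sum = 0x73EA.
Checksum = ~0x73EA & 0xFFFF = 0x8C15.

8C15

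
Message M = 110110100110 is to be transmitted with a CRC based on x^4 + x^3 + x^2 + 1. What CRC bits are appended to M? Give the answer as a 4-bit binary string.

0100

Append 4 zeros: 1101101001100000. Divide by 11101 (XOR where the leading bit is 1):
  pos 0: 11011 XOR 11101 = 00110
  pos 2: 11001 XOR 11101 = 00100
  pos 4: 10000 XOR 11101 = 01101
  pos 5: 11011 XOR 11101 = 00110
  pos 7: 11010 XOR 11101 = 00111
  pos 9: 11100 XOR 11101 = 00001
Remainder (last 4 bits) = 0100. This is the CRC / FCS.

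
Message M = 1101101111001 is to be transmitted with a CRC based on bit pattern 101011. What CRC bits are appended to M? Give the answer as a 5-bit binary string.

01011

Append 5 zeros: 110110111100100000. Divide by 101011 (XOR where the leading bit is 1):
  pos 0: 110110 XOR 101011 = 011101
  pos 1: 111011 XOR 101011 = 010000
  pos 2: 100001 XOR 101011 = 001010
  pos 4: 101011 XOR 101011 = 000000
  pos 12: 100000 XOR 101011 = 001011
Remainder (last 5 bits) = 01011. This is the CRC / FCS.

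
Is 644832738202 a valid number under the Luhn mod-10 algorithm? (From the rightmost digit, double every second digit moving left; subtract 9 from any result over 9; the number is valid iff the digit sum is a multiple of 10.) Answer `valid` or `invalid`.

From the right, keep odd positions and double even positions (subtract 9 from any doubled value over 9):
  doubled (positions 2,4,...): 0 7 5 6 8 3 → sum 29
  kept (positions 1,3,...): 2 2 3 2 8 4 → sum 21
Total = 50.
50 mod 10 = 0, so the number is valid.

valid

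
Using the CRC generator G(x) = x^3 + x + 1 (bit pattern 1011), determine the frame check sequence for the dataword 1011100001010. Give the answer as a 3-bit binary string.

101

Append 3 zeros: 1011100001010000. Divide by 1011 (XOR where the leading bit is 1):
  pos 0: 1011 XOR 1011 = 0000
  pos 4: 1000 XOR 1011 = 0011
  pos 6: 1101 XOR 1011 = 0110
  pos 7: 1100 XOR 1011 = 0111
  pos 8: 1111 XOR 1011 = 0100
  pos 9: 1000 XOR 1011 = 0011
  pos 11: 1100 XOR 1011 = 0111
  pos 12: 1110 XOR 1011 = 0101
Remainder (last 3 bits) = 101. This is the CRC / FCS.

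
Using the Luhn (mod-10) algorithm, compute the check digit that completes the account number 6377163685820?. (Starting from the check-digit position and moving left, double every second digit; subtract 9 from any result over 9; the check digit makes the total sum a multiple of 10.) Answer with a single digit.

1

Partial digits right→left: 0 2 8 5 8 6 3 6 1 7 7 3 6
Double every second digit counting from the check-digit position (so the 1st, 3rd, 5th, ... of the partial from the right).
  doubled (with −9 where >9): 0 7 7 6 2 5 3 → sum 30
  kept as-is: 2 5 6 6 7 3 → sum 29
Total = 30 + 29 = 59.
Check digit = (10 − (59 mod 10)) mod 10 = 1.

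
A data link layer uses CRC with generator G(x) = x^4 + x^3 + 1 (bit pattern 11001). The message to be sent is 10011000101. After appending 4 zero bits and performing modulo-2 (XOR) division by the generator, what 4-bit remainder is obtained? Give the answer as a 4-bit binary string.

Append 4 zeros: 100110001010000. Divide by 11001 (XOR where the leading bit is 1):
  pos 0: 10011 XOR 11001 = 01010
  pos 1: 10100 XOR 11001 = 01101
  pos 2: 11010 XOR 11001 = 00011
  pos 5: 11010 XOR 11001 = 00011
  pos 8: 11100 XOR 11001 = 00101
  pos 10: 10100 XOR 11001 = 01101
Remainder (last 4 bits) = 1101. This is the CRC / FCS.

1101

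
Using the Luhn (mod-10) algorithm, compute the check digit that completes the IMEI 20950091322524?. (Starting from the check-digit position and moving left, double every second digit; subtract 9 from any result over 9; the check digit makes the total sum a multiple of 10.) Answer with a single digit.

7

Partial digits right→left: 4 2 5 2 2 3 1 9 0 0 5 9 0 2
Double every second digit counting from the check-digit position (so the 1st, 3rd, 5th, ... of the partial from the right).
  doubled (with −9 where >9): 8 1 4 2 0 1 0 → sum 16
  kept as-is: 2 2 3 9 0 9 2 → sum 27
Total = 16 + 27 = 43.
Check digit = (10 − (43 mod 10)) mod 10 = 7.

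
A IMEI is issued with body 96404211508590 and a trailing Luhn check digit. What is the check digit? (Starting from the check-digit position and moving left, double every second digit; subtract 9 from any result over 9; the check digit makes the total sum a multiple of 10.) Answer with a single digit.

0

Partial digits right→left: 0 9 5 8 0 5 1 1 2 4 0 4 6 9
Double every second digit counting from the check-digit position (so the 1st, 3rd, 5th, ... of the partial from the right).
  doubled (with −9 where >9): 0 1 0 2 4 0 3 → sum 10
  kept as-is: 9 8 5 1 4 4 9 → sum 40
Total = 10 + 40 = 50.
Check digit = (10 − (50 mod 10)) mod 10 = 0.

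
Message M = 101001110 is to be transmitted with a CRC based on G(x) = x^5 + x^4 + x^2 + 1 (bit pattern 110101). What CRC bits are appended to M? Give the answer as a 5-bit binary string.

00001

Append 5 zeros: 10100111000000. Divide by 110101 (XOR where the leading bit is 1):
  pos 0: 101001 XOR 110101 = 011100
  pos 1: 111001 XOR 110101 = 001100
  pos 3: 110010 XOR 110101 = 000111
  pos 6: 111000 XOR 110101 = 001101
  pos 8: 110100 XOR 110101 = 000001
Remainder (last 5 bits) = 00001. This is the CRC / FCS.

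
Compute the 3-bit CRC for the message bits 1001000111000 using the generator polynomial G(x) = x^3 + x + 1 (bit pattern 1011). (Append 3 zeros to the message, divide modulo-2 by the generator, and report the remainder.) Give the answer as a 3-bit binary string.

011

Append 3 zeros: 1001000111000000. Divide by 1011 (XOR where the leading bit is 1):
  pos 0: 1001 XOR 1011 = 0010
  pos 2: 1000 XOR 1011 = 0011
  pos 4: 1101 XOR 1011 = 0110
  pos 5: 1101 XOR 1011 = 0110
  pos 6: 1101 XOR 1011 = 0110
  pos 7: 1100 XOR 1011 = 0111
  pos 8: 1110 XOR 1011 = 0101
  pos 9: 1010 XOR 1011 = 0001
  pos 12: 1000 XOR 1011 = 0011
Remainder (last 3 bits) = 011. This is the CRC / FCS.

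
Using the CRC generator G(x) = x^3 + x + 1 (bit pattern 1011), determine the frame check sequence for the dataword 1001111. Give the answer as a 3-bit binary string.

011

Append 3 zeros: 1001111000. Divide by 1011 (XOR where the leading bit is 1):
  pos 0: 1001 XOR 1011 = 0010
  pos 2: 1011 XOR 1011 = 0000
  pos 6: 1000 XOR 1011 = 0011
Remainder (last 3 bits) = 011. This is the CRC / FCS.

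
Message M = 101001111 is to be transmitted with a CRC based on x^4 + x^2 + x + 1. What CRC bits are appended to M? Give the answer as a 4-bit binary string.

Append 4 zeros: 1010011110000. Divide by 10111 (XOR where the leading bit is 1):
  pos 0: 10100 XOR 10111 = 00011
  pos 3: 11111 XOR 10111 = 01000
  pos 4: 10001 XOR 10111 = 00110
  pos 6: 11000 XOR 10111 = 01111
  pos 7: 11110 XOR 10111 = 01001
  pos 8: 10010 XOR 10111 = 00101
Remainder (last 4 bits) = 0101. This is the CRC / FCS.

0101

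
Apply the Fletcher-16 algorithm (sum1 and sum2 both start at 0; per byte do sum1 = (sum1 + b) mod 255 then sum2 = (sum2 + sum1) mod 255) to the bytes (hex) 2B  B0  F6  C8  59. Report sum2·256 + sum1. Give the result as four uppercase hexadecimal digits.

6AF4

Running sums (mod 255):
  after byte 0 (2B): sum1=43, sum2=43
  after byte 1 (B0): sum1=219, sum2=7
  after byte 2 (F6): sum1=210, sum2=217
  after byte 3 (C8): sum1=155, sum2=117
  after byte 4 (59): sum1=244, sum2=106
Checksum = sum2·256 + sum1 = 106·256 + 244 = 27380 = 0x6AF4.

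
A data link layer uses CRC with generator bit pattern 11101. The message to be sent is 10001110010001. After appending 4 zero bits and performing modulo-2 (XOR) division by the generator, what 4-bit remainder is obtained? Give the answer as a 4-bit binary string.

0011

Append 4 zeros: 100011100100010000. Divide by 11101 (XOR where the leading bit is 1):
  pos 0: 10001 XOR 11101 = 01100
  pos 1: 11001 XOR 11101 = 00100
  pos 3: 10010 XOR 11101 = 01111
  pos 4: 11110 XOR 11101 = 00011
  pos 7: 11100 XOR 11101 = 00001
  pos 11: 10100 XOR 11101 = 01001
  pos 12: 10010 XOR 11101 = 01111
  pos 13: 11110 XOR 11101 = 00011
Remainder (last 4 bits) = 0011. This is the CRC / FCS.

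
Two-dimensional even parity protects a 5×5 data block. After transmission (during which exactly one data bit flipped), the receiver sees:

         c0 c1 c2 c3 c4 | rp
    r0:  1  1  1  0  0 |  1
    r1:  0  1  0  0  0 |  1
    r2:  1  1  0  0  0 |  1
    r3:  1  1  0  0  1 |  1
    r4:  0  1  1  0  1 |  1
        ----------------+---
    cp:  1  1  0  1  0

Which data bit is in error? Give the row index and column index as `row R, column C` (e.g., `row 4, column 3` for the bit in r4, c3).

Recompute each row's even parity and compare to rp:
  r0: data parity 1, sent rp 1 → ok
  r1: data parity 1, sent rp 1 → ok
  r2: data parity 0, sent rp 1 → mismatch
  r3: data parity 1, sent rp 1 → ok
  r4: data parity 1, sent rp 1 → ok
Recompute each column's even parity and compare to cp:
  c0: data parity 1, sent cp 1 → ok
  c1: data parity 1, sent cp 1 → ok
  c2: data parity 0, sent cp 0 → ok
  c3: data parity 0, sent cp 1 → mismatch
  c4: data parity 0, sent cp 0 → ok
Exactly one row (r2) and one column (c3) fail → the flipped bit is at their intersection.

row 2, column 3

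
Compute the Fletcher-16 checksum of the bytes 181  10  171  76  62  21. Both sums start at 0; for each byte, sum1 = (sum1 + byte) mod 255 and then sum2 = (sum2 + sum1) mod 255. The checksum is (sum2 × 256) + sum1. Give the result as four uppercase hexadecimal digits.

990B

Running sums (mod 255):
  after byte 0 (181): sum1=181, sum2=181
  after byte 1 (10): sum1=191, sum2=117
  after byte 2 (171): sum1=107, sum2=224
  after byte 3 (76): sum1=183, sum2=152
  after byte 4 (62): sum1=245, sum2=142
  after byte 5 (21): sum1=11, sum2=153
Checksum = sum2·256 + sum1 = 153·256 + 11 = 39179 = 0x990B.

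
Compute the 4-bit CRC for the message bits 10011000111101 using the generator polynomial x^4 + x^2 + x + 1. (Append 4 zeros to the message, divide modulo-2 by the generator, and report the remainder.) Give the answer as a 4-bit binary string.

1001

Append 4 zeros: 100110001111010000. Divide by 10111 (XOR where the leading bit is 1):
  pos 0: 10011 XOR 10111 = 00100
  pos 2: 10000 XOR 10111 = 00111
  pos 4: 11101 XOR 10111 = 01010
  pos 5: 10101 XOR 10111 = 00010
  pos 8: 10110 XOR 10111 = 00001
  pos 12: 11000 XOR 10111 = 01111
  pos 13: 11110 XOR 10111 = 01001
Remainder (last 4 bits) = 1001. This is the CRC / FCS.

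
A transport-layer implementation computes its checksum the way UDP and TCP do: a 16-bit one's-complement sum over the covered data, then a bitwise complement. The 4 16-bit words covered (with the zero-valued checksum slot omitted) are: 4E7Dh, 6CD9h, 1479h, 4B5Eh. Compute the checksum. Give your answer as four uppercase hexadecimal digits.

One's-complement addition (fold any carry out of bit 15 back into bit 0):
  0x4E7D + 0x6CD9 = 0x0BB56
  0xBB56 + 0x1479 = 0x0CFCF
  0xCFCF + 0x4B5E = 0x11B2D → wrap carry → 0x1B2E
One's-complement sum = 0x1B2E.
Checksum = ~0x1B2E & 0xFFFF = 0xE4D1.

E4D1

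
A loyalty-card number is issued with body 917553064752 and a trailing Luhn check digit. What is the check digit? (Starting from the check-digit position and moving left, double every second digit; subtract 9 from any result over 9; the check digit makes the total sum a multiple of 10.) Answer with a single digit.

9

Partial digits right→left: 2 5 7 4 6 0 3 5 5 7 1 9
Double every second digit counting from the check-digit position (so the 1st, 3rd, 5th, ... of the partial from the right).
  doubled (with −9 where >9): 4 5 3 6 1 2 → sum 21
  kept as-is: 5 4 0 5 7 9 → sum 30
Total = 21 + 30 = 51.
Check digit = (10 − (51 mod 10)) mod 10 = 9.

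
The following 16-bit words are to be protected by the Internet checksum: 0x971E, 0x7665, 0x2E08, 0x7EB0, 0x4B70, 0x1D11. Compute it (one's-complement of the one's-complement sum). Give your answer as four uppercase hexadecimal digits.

One's-complement addition (fold any carry out of bit 15 back into bit 0):
  0x971E + 0x7665 = 0x10D83 → wrap carry → 0x0D84
  0x0D84 + 0x2E08 = 0x03B8C
  0x3B8C + 0x7EB0 = 0x0BA3C
  0xBA3C + 0x4B70 = 0x105AC → wrap carry → 0x05AD
  0x05AD + 0x1D11 = 0x022BE
One's-complement sum = 0x22BE.
Checksum = ~0x22BE & 0xFFFF = 0xDD41.

DD41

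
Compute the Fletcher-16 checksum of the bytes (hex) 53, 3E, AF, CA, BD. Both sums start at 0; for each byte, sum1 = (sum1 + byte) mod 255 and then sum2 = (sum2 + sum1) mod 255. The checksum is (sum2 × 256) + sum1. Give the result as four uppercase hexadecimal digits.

FBC9

Running sums (mod 255):
  after byte 0 (53): sum1=83, sum2=83
  after byte 1 (3E): sum1=145, sum2=228
  after byte 2 (AF): sum1=65, sum2=38
  after byte 3 (CA): sum1=12, sum2=50
  after byte 4 (BD): sum1=201, sum2=251
Checksum = sum2·256 + sum1 = 251·256 + 201 = 64457 = 0xFBC9.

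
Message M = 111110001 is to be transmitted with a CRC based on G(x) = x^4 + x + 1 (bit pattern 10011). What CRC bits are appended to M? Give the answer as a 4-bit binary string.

Append 4 zeros: 1111100010000. Divide by 10011 (XOR where the leading bit is 1):
  pos 0: 11111 XOR 10011 = 01100
  pos 1: 11000 XOR 10011 = 01011
  pos 2: 10110 XOR 10011 = 00101
  pos 4: 10101 XOR 10011 = 00110
  pos 6: 11000 XOR 10011 = 01011
  pos 7: 10110 XOR 10011 = 00101
Remainder (last 4 bits) = 1010. This is the CRC / FCS.

1010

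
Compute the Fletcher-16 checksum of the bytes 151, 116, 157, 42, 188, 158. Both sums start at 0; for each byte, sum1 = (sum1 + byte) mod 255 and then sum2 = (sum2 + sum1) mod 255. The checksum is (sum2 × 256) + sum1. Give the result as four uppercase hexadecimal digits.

Running sums (mod 255):
  after byte 0 (151): sum1=151, sum2=151
  after byte 1 (116): sum1=12, sum2=163
  after byte 2 (157): sum1=169, sum2=77
  after byte 3 (42): sum1=211, sum2=33
  after byte 4 (188): sum1=144, sum2=177
  after byte 5 (158): sum1=47, sum2=224
Checksum = sum2·256 + sum1 = 224·256 + 47 = 57391 = 0xE02F.

E02F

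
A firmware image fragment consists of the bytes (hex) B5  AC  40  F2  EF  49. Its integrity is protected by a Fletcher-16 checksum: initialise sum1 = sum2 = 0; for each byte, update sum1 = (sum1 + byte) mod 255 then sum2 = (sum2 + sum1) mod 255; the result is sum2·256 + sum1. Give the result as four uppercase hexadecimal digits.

A4CE

Running sums (mod 255):
  after byte 0 (B5): sum1=181, sum2=181
  after byte 1 (AC): sum1=98, sum2=24
  after byte 2 (40): sum1=162, sum2=186
  after byte 3 (F2): sum1=149, sum2=80
  after byte 4 (EF): sum1=133, sum2=213
  after byte 5 (49): sum1=206, sum2=164
Checksum = sum2·256 + sum1 = 164·256 + 206 = 42190 = 0xA4CE.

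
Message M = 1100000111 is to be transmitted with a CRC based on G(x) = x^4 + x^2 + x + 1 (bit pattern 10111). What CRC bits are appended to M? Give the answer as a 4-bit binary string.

0111

Append 4 zeros: 11000001110000. Divide by 10111 (XOR where the leading bit is 1):
  pos 0: 11000 XOR 10111 = 01111
  pos 1: 11110 XOR 10111 = 01001
  pos 2: 10010 XOR 10111 = 00101
  pos 4: 10111 XOR 10111 = 00000
  pos 9: 10000 XOR 10111 = 00111
Remainder (last 4 bits) = 0111. This is the CRC / FCS.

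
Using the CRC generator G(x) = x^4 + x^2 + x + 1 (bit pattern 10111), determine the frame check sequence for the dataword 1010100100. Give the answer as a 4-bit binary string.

Append 4 zeros: 10101001000000. Divide by 10111 (XOR where the leading bit is 1):
  pos 0: 10101 XOR 10111 = 00010
  pos 3: 10001 XOR 10111 = 00110
  pos 5: 11000 XOR 10111 = 01111
  pos 6: 11110 XOR 10111 = 01001
  pos 7: 10010 XOR 10111 = 00101
  pos 9: 10100 XOR 10111 = 00011
Remainder (last 4 bits) = 0011. This is the CRC / FCS.

0011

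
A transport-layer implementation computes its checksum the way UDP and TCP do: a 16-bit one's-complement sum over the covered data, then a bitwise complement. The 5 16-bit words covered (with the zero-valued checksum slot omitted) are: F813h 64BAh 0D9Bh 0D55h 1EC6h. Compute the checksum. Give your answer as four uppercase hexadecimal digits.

One's-complement addition (fold any carry out of bit 15 back into bit 0):
  0xF813 + 0x64BA = 0x15CCD → wrap carry → 0x5CCE
  0x5CCE + 0x0D9B = 0x06A69
  0x6A69 + 0x0D55 = 0x077BE
  0x77BE + 0x1EC6 = 0x09684
One's-complement sum = 0x9684.
Checksum = ~0x9684 & 0xFFFF = 0x697B.

697B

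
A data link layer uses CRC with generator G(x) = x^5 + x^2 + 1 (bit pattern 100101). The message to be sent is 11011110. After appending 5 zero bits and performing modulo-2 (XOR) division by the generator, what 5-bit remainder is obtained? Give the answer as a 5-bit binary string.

00000

Append 5 zeros: 1101111000000. Divide by 100101 (XOR where the leading bit is 1):
  pos 0: 110111 XOR 100101 = 010010
  pos 1: 100101 XOR 100101 = 000000
Remainder (last 5 bits) = 00000. This is the CRC / FCS.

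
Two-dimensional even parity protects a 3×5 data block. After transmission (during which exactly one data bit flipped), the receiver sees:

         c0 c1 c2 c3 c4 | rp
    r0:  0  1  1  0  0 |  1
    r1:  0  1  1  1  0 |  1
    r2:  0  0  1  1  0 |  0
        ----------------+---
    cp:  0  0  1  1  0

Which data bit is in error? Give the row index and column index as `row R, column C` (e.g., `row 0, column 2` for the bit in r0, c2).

Recompute each row's even parity and compare to rp:
  r0: data parity 0, sent rp 1 → mismatch
  r1: data parity 1, sent rp 1 → ok
  r2: data parity 0, sent rp 0 → ok
Recompute each column's even parity and compare to cp:
  c0: data parity 0, sent cp 0 → ok
  c1: data parity 0, sent cp 0 → ok
  c2: data parity 1, sent cp 1 → ok
  c3: data parity 0, sent cp 1 → mismatch
  c4: data parity 0, sent cp 0 → ok
Exactly one row (r0) and one column (c3) fail → the flipped bit is at their intersection.

row 0, column 3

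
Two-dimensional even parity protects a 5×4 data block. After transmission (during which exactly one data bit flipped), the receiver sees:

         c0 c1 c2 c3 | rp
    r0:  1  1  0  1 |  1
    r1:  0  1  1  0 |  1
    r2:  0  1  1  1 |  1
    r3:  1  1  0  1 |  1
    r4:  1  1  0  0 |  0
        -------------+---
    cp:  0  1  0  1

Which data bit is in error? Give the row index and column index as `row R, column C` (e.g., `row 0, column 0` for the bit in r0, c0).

Recompute each row's even parity and compare to rp:
  r0: data parity 1, sent rp 1 → ok
  r1: data parity 0, sent rp 1 → mismatch
  r2: data parity 1, sent rp 1 → ok
  r3: data parity 1, sent rp 1 → ok
  r4: data parity 0, sent rp 0 → ok
Recompute each column's even parity and compare to cp:
  c0: data parity 1, sent cp 0 → mismatch
  c1: data parity 1, sent cp 1 → ok
  c2: data parity 0, sent cp 0 → ok
  c3: data parity 1, sent cp 1 → ok
Exactly one row (r1) and one column (c0) fail → the flipped bit is at their intersection.

row 1, column 0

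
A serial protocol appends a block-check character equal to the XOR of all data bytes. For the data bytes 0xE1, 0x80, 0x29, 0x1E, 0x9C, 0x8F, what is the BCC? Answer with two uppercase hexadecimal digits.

XOR the bytes together:
  start with 0xE1
  0xE1 ⊕ 0x80 = 0x61
  0x61 ⊕ 0x29 = 0x48
  0x48 ⊕ 0x1E = 0x56
  0x56 ⊕ 0x9C = 0xCA
  0xCA ⊕ 0x8F = 0x45

45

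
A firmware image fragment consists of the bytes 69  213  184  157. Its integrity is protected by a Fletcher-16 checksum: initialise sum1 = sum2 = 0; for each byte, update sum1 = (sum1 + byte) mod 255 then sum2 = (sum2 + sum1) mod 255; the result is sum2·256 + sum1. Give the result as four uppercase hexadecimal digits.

A571

Running sums (mod 255):
  after byte 0 (69): sum1=69, sum2=69
  after byte 1 (213): sum1=27, sum2=96
  after byte 2 (184): sum1=211, sum2=52
  after byte 3 (157): sum1=113, sum2=165
Checksum = sum2·256 + sum1 = 165·256 + 113 = 42353 = 0xA571.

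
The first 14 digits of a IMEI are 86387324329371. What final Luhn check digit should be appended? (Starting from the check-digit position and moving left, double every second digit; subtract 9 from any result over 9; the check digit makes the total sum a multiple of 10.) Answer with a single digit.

Partial digits right→left: 1 7 3 9 2 3 4 2 3 7 8 3 6 8
Double every second digit counting from the check-digit position (so the 1st, 3rd, 5th, ... of the partial from the right).
  doubled (with −9 where >9): 2 6 4 8 6 7 3 → sum 36
  kept as-is: 7 9 3 2 7 3 8 → sum 39
Total = 36 + 39 = 75.
Check digit = (10 − (75 mod 10)) mod 10 = 5.

5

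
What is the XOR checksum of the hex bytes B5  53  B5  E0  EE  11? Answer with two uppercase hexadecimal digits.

XOR the bytes together:
  start with 0xB5
  0xB5 ⊕ 0x53 = 0xE6
  0xE6 ⊕ 0xB5 = 0x53
  0x53 ⊕ 0xE0 = 0xB3
  0xB3 ⊕ 0xEE = 0x5D
  0x5D ⊕ 0x11 = 0x4C

4C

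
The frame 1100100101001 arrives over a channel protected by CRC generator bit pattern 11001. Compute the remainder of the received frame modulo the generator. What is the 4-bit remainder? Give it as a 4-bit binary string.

Modulo-2 division of 1100100101001 by 11001:
  pos 0: 11001 XOR 11001 = 00000
  pos 7: 10100 XOR 11001 = 01101
  pos 8: 11011 XOR 11001 = 00010
Remainder = 0010 (nonzero — an error is detected).

0010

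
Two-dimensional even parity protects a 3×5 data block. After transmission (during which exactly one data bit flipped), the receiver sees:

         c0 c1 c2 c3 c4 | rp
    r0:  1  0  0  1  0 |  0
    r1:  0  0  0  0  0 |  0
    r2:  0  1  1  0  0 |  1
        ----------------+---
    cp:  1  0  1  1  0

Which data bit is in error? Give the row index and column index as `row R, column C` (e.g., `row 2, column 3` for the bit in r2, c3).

row 2, column 1

Recompute each row's even parity and compare to rp:
  r0: data parity 0, sent rp 0 → ok
  r1: data parity 0, sent rp 0 → ok
  r2: data parity 0, sent rp 1 → mismatch
Recompute each column's even parity and compare to cp:
  c0: data parity 1, sent cp 1 → ok
  c1: data parity 1, sent cp 0 → mismatch
  c2: data parity 1, sent cp 1 → ok
  c3: data parity 1, sent cp 1 → ok
  c4: data parity 0, sent cp 0 → ok
Exactly one row (r2) and one column (c1) fail → the flipped bit is at their intersection.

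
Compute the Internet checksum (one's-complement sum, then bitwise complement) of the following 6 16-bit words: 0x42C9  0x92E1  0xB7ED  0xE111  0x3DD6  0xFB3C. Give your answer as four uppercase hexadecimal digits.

One's-complement addition (fold any carry out of bit 15 back into bit 0):
  0x42C9 + 0x92E1 = 0x0D5AA
  0xD5AA + 0xB7ED = 0x18D97 → wrap carry → 0x8D98
  0x8D98 + 0xE111 = 0x16EA9 → wrap carry → 0x6EAA
  0x6EAA + 0x3DD6 = 0x0AC80
  0xAC80 + 0xFB3C = 0x1A7BC → wrap carry → 0xA7BD
One's-complement sum = 0xA7BD.
Checksum = ~0xA7BD & 0xFFFF = 0x5842.

5842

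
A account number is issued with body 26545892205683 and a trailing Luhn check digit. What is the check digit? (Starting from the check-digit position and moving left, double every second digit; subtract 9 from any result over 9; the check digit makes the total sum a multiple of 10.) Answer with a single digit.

3

Partial digits right→left: 3 8 6 5 0 2 2 9 8 5 4 5 6 2
Double every second digit counting from the check-digit position (so the 1st, 3rd, 5th, ... of the partial from the right).
  doubled (with −9 where >9): 6 3 0 4 7 8 3 → sum 31
  kept as-is: 8 5 2 9 5 5 2 → sum 36
Total = 31 + 36 = 67.
Check digit = (10 − (67 mod 10)) mod 10 = 3.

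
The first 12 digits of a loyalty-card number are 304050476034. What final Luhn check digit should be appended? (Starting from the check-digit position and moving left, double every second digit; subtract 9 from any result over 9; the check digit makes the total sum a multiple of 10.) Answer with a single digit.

Partial digits right→left: 4 3 0 6 7 4 0 5 0 4 0 3
Double every second digit counting from the check-digit position (so the 1st, 3rd, 5th, ... of the partial from the right).
  doubled (with −9 where >9): 8 0 5 0 0 0 → sum 13
  kept as-is: 3 6 4 5 4 3 → sum 25
Total = 13 + 25 = 38.
Check digit = (10 − (38 mod 10)) mod 10 = 2.

2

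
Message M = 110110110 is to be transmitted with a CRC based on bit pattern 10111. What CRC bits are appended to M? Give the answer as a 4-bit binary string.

1010

Append 4 zeros: 1101101100000. Divide by 10111 (XOR where the leading bit is 1):
  pos 0: 11011 XOR 10111 = 01100
  pos 1: 11000 XOR 10111 = 01111
  pos 2: 11111 XOR 10111 = 01000
  pos 3: 10001 XOR 10111 = 00110
  pos 5: 11000 XOR 10111 = 01111
  pos 6: 11110 XOR 10111 = 01001
  pos 7: 10010 XOR 10111 = 00101
Remainder (last 4 bits) = 1010. This is the CRC / FCS.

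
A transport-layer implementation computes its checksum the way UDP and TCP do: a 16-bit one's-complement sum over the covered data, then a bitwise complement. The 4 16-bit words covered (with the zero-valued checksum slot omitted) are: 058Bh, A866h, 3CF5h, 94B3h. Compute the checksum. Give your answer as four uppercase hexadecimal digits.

One's-complement addition (fold any carry out of bit 15 back into bit 0):
  0x058B + 0xA866 = 0x0ADF1
  0xADF1 + 0x3CF5 = 0x0EAE6
  0xEAE6 + 0x94B3 = 0x17F99 → wrap carry → 0x7F9A
One's-complement sum = 0x7F9A.
Checksum = ~0x7F9A & 0xFFFF = 0x8065.

8065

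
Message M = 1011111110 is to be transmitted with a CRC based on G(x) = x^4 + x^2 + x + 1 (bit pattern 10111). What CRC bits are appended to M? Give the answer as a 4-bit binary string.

Append 4 zeros: 10111111100000. Divide by 10111 (XOR where the leading bit is 1):
  pos 0: 10111 XOR 10111 = 00000
  pos 5: 11110 XOR 10111 = 01001
  pos 6: 10010 XOR 10111 = 00101
  pos 8: 10100 XOR 10111 = 00011
Remainder (last 4 bits) = 0110. This is the CRC / FCS.

0110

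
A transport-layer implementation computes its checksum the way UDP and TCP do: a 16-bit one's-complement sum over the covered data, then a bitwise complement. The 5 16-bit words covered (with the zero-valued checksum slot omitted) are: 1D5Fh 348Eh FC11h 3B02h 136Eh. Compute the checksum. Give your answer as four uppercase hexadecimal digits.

One's-complement addition (fold any carry out of bit 15 back into bit 0):
  0x1D5F + 0x348E = 0x051ED
  0x51ED + 0xFC11 = 0x14DFE → wrap carry → 0x4DFF
  0x4DFF + 0x3B02 = 0x08901
  0x8901 + 0x136E = 0x09C6F
One's-complement sum = 0x9C6F.
Checksum = ~0x9C6F & 0xFFFF = 0x6390.

6390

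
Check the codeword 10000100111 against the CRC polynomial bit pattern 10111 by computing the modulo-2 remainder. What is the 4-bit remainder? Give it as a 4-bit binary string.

0001

Modulo-2 division of 10000100111 by 10111:
  pos 0: 10000 XOR 10111 = 00111
  pos 2: 11110 XOR 10111 = 01001
  pos 3: 10010 XOR 10111 = 00101
  pos 5: 10111 XOR 10111 = 00000
Remainder = 0001 (nonzero — an error is detected).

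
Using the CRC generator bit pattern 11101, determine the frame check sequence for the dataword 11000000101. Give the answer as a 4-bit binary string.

Append 4 zeros: 110000001010000. Divide by 11101 (XOR where the leading bit is 1):
  pos 0: 11000 XOR 11101 = 00101
  pos 2: 10100 XOR 11101 = 01001
  pos 3: 10010 XOR 11101 = 01111
  pos 4: 11111 XOR 11101 = 00010
  pos 7: 10010 XOR 11101 = 01111
  pos 8: 11110 XOR 11101 = 00011
Remainder (last 4 bits) = 1100. This is the CRC / FCS.

1100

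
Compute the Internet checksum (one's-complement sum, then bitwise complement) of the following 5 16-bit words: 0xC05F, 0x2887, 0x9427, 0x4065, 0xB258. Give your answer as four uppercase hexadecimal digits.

9033

One's-complement addition (fold any carry out of bit 15 back into bit 0):
  0xC05F + 0x2887 = 0x0E8E6
  0xE8E6 + 0x9427 = 0x17D0D → wrap carry → 0x7D0E
  0x7D0E + 0x4065 = 0x0BD73
  0xBD73 + 0xB258 = 0x16FCB → wrap carry → 0x6FCC
One's-complement sum = 0x6FCC.
Checksum = ~0x6FCC & 0xFFFF = 0x9033.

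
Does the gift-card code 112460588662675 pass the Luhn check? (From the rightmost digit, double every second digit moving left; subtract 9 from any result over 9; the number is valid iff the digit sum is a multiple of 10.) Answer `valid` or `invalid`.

From the right, keep odd positions and double even positions (subtract 9 from any doubled value over 9):
  doubled (positions 2,4,...): 5 4 3 7 0 8 2 → sum 29
  kept (positions 1,3,...): 5 6 6 8 5 6 2 1 → sum 39
Total = 68.
68 mod 10 = 8, so the number is invalid.

invalid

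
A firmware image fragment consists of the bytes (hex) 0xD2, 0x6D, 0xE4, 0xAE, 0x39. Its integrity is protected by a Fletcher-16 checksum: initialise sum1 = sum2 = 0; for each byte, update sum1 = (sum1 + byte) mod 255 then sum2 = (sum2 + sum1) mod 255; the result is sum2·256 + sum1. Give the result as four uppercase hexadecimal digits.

190D

Running sums (mod 255):
  after byte 0 (0xD2): sum1=210, sum2=210
  after byte 1 (0x6D): sum1=64, sum2=19
  after byte 2 (0xE4): sum1=37, sum2=56
  after byte 3 (0xAE): sum1=211, sum2=12
  after byte 4 (0x39): sum1=13, sum2=25
Checksum = sum2·256 + sum1 = 25·256 + 13 = 6413 = 0x190D.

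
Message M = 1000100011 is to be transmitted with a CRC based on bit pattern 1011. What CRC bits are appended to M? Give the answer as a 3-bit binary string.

000

Append 3 zeros: 1000100011000. Divide by 1011 (XOR where the leading bit is 1):
  pos 0: 1000 XOR 1011 = 0011
  pos 2: 1110 XOR 1011 = 0101
  pos 3: 1010 XOR 1011 = 0001
  pos 6: 1011 XOR 1011 = 0000
Remainder (last 3 bits) = 000. This is the CRC / FCS.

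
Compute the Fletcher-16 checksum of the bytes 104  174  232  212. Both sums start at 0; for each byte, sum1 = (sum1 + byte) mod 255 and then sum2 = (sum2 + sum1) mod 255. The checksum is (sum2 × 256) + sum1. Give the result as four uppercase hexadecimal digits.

Running sums (mod 255):
  after byte 0 (104): sum1=104, sum2=104
  after byte 1 (174): sum1=23, sum2=127
  after byte 2 (232): sum1=0, sum2=127
  after byte 3 (212): sum1=212, sum2=84
Checksum = sum2·256 + sum1 = 84·256 + 212 = 21716 = 0x54D4.

54D4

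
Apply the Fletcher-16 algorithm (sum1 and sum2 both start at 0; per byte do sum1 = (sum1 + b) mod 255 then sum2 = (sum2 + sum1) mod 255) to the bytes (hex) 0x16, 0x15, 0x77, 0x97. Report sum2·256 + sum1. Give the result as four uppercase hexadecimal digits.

Running sums (mod 255):
  after byte 0 (0x16): sum1=22, sum2=22
  after byte 1 (0x15): sum1=43, sum2=65
  after byte 2 (0x77): sum1=162, sum2=227
  after byte 3 (0x97): sum1=58, sum2=30
Checksum = sum2·256 + sum1 = 30·256 + 58 = 7738 = 0x1E3A.

1E3A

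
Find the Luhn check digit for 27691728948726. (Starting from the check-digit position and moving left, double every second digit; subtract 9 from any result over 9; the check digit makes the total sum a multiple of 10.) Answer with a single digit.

Partial digits right→left: 6 2 7 8 4 9 8 2 7 1 9 6 7 2
Double every second digit counting from the check-digit position (so the 1st, 3rd, 5th, ... of the partial from the right).
  doubled (with −9 where >9): 3 5 8 7 5 9 5 → sum 42
  kept as-is: 2 8 9 2 1 6 2 → sum 30
Total = 42 + 30 = 72.
Check digit = (10 − (72 mod 10)) mod 10 = 8.

8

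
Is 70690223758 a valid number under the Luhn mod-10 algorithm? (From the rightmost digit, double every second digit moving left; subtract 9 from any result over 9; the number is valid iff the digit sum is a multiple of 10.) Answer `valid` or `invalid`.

valid

From the right, keep odd positions and double even positions (subtract 9 from any doubled value over 9):
  doubled (positions 2,4,...): 1 6 4 9 0 → sum 20
  kept (positions 1,3,...): 8 7 2 0 6 7 → sum 30
Total = 50.
50 mod 10 = 0, so the number is valid.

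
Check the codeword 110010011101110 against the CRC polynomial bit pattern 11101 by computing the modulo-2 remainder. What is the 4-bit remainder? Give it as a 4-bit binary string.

0001

Modulo-2 division of 110010011101110 by 11101:
  pos 0: 11001 XOR 11101 = 00100
  pos 2: 10000 XOR 11101 = 01101
  pos 3: 11011 XOR 11101 = 00110
  pos 5: 11011 XOR 11101 = 00110
  pos 7: 11001 XOR 11101 = 00100
  pos 9: 10011 XOR 11101 = 01110
  pos 10: 11100 XOR 11101 = 00001
Remainder = 0001 (nonzero — an error is detected).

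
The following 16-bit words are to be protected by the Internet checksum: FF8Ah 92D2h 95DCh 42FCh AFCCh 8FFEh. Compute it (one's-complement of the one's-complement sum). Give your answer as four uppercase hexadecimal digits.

One's-complement addition (fold any carry out of bit 15 back into bit 0):
  0xFF8A + 0x92D2 = 0x1925C → wrap carry → 0x925D
  0x925D + 0x95DC = 0x12839 → wrap carry → 0x283A
  0x283A + 0x42FC = 0x06B36
  0x6B36 + 0xAFCC = 0x11B02 → wrap carry → 0x1B03
  0x1B03 + 0x8FFE = 0x0AB01
One's-complement sum = 0xAB01.
Checksum = ~0xAB01 & 0xFFFF = 0x54FE.

54FE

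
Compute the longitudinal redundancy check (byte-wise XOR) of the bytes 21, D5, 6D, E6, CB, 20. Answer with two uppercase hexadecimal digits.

XOR the bytes together:
  start with 0x21
  0x21 ⊕ 0xD5 = 0xF4
  0xF4 ⊕ 0x6D = 0x99
  0x99 ⊕ 0xE6 = 0x7F
  0x7F ⊕ 0xCB = 0xB4
  0xB4 ⊕ 0x20 = 0x94

94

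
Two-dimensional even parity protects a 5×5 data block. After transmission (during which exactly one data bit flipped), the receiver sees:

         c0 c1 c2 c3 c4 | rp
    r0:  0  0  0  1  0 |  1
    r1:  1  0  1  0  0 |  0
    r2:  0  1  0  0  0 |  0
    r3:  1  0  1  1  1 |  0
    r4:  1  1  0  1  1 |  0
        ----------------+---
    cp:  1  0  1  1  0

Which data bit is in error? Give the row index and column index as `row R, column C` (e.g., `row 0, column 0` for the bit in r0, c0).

Recompute each row's even parity and compare to rp:
  r0: data parity 1, sent rp 1 → ok
  r1: data parity 0, sent rp 0 → ok
  r2: data parity 1, sent rp 0 → mismatch
  r3: data parity 0, sent rp 0 → ok
  r4: data parity 0, sent rp 0 → ok
Recompute each column's even parity and compare to cp:
  c0: data parity 1, sent cp 1 → ok
  c1: data parity 0, sent cp 0 → ok
  c2: data parity 0, sent cp 1 → mismatch
  c3: data parity 1, sent cp 1 → ok
  c4: data parity 0, sent cp 0 → ok
Exactly one row (r2) and one column (c2) fail → the flipped bit is at their intersection.

row 2, column 2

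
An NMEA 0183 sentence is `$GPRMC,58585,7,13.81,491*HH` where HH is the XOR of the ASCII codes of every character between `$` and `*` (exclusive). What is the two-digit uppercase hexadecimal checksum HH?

XOR the ASCII codes of the payload characters:
  'G' = 0x47 → acc = 0x47
  'P' = 0x50 → acc = 0x17
  'R' = 0x52 → acc = 0x45
  'M' = 0x4D → acc = 0x08
  'C' = 0x43 → acc = 0x4B
  ',' = 0x2C → acc = 0x67
  '5' = 0x35 → acc = 0x52
  '8' = 0x38 → acc = 0x6A
  '5' = 0x35 → acc = 0x5F
  '8' = 0x38 → acc = 0x67
  '5' = 0x35 → acc = 0x52
  ',' = 0x2C → acc = 0x7E
  '7' = 0x37 → acc = 0x49
  ',' = 0x2C → acc = 0x65
  '1' = 0x31 → acc = 0x54
  '3' = 0x33 → acc = 0x67
  '.' = 0x2E → acc = 0x49
  '8' = 0x38 → acc = 0x71
  '1' = 0x31 → acc = 0x40
  ',' = 0x2C → acc = 0x6C
  '4' = 0x34 → acc = 0x58
  '9' = 0x39 → acc = 0x61
  '1' = 0x31 → acc = 0x50
Checksum = 0x50.

50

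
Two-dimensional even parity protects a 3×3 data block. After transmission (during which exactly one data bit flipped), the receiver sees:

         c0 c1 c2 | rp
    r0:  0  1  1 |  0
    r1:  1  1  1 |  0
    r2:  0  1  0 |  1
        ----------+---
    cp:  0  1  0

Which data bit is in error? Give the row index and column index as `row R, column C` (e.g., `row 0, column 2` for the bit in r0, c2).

row 1, column 0

Recompute each row's even parity and compare to rp:
  r0: data parity 0, sent rp 0 → ok
  r1: data parity 1, sent rp 0 → mismatch
  r2: data parity 1, sent rp 1 → ok
Recompute each column's even parity and compare to cp:
  c0: data parity 1, sent cp 0 → mismatch
  c1: data parity 1, sent cp 1 → ok
  c2: data parity 0, sent cp 0 → ok
Exactly one row (r1) and one column (c0) fail → the flipped bit is at their intersection.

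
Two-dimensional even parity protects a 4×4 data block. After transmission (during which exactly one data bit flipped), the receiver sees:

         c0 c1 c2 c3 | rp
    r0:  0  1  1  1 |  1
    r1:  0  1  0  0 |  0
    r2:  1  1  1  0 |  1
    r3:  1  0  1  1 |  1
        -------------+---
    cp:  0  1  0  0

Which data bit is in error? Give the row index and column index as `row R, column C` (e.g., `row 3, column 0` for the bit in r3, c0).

row 1, column 2

Recompute each row's even parity and compare to rp:
  r0: data parity 1, sent rp 1 → ok
  r1: data parity 1, sent rp 0 → mismatch
  r2: data parity 1, sent rp 1 → ok
  r3: data parity 1, sent rp 1 → ok
Recompute each column's even parity and compare to cp:
  c0: data parity 0, sent cp 0 → ok
  c1: data parity 1, sent cp 1 → ok
  c2: data parity 1, sent cp 0 → mismatch
  c3: data parity 0, sent cp 0 → ok
Exactly one row (r1) and one column (c2) fail → the flipped bit is at their intersection.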